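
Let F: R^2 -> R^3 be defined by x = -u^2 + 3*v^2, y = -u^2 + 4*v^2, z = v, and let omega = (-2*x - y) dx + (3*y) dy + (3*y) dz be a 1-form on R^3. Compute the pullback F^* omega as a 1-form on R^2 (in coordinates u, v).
F^* omega = (-4*u*v^2) du + (-6*u^2*v - 3*u^2 + 36*v^3 + 12*v^2) dv

Using F^*(f dg) = (f ∘ F) d(g ∘ F), substitute each coordinate x_i by F_i(u, v) in f_i, and replace dx_i by d F_i = (∂F_i/∂u) du + (∂F_i/∂v) dv.
  For the x component: f_1(F) = 3*u^2 - 10*v^2; d F_1 = (-2*u) du + (6*v) dv
  For the y component: f_2(F) = -3*u^2 + 12*v^2; d F_2 = (-2*u) du + (8*v) dv
  For the z component: f_3(F) = -3*u^2 + 12*v^2; d F_3 = (0) du + (1) dv
Combining and collecting du, dv coefficients:
  coeff of du: -4*u*v^2
  coeff of dv: -6*u^2*v - 3*u^2 + 36*v^3 + 12*v^2
F^* omega = (-4*u*v^2) du + (-6*u^2*v - 3*u^2 + 36*v^3 + 12*v^2) dv.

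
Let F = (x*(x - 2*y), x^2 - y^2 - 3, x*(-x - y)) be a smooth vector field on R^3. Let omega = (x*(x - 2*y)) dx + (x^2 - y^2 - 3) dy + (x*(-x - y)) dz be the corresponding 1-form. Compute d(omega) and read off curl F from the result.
d(omega) = (-x) dy ∧ dz + (2*x + y) dz ∧ dx + (4*x) dx ∧ dy; curl F = (-x, 2*x + y, 4*x)

d omega = sum_{i<j} (∂f_j/∂x_i - ∂f_i/∂x_j) dx_i ∧ dx_j. Under the identification (dy ∧ dz, dz ∧ dx, dx ∧ dy) ↔ (e_x, e_y, e_z), the coefficients are exactly the components of curl F. Compute:
  ∂R/∂y - ∂Q/∂z = (-x) - (0) = -x
  ∂P/∂z - ∂R/∂x = (0) - (-2*x - y) = 2*x + y
  ∂Q/∂x - ∂P/∂y = (2*x) - (-2*x) = 4*x.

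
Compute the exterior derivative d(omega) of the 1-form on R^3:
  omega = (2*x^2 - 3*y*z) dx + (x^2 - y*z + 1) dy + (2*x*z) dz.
d(omega) = (2*x + 3*z) dx ∧ dy + (3*y + 2*z) dx ∧ dz + (y) dy ∧ dz

For a 1-form omega = sum_i f_i dx_i, the exterior derivative is
  d(omega) = sum_{i < j} (∂f_j/∂x_i - ∂f_i/∂x_j) dx_i ∧ dx_j.
  coefficient of dx ∧ dy: ∂f_2/∂x - ∂f_1/∂y = ∂(x^2 - y*z + 1)/∂x - ∂(2*x^2 - 3*y*z)/∂y = 2*x + 3*z
  coefficient of dx ∧ dz: ∂f_3/∂x - ∂f_1/∂z = ∂(2*x*z)/∂x - ∂(2*x^2 - 3*y*z)/∂z = 3*y + 2*z
  coefficient of dy ∧ dz: ∂f_3/∂y - ∂f_2/∂z = ∂(2*x*z)/∂y - ∂(x^2 - y*z + 1)/∂z = y
Assembling: d(omega) = (2*x + 3*z) dx ∧ dy + (3*y + 2*z) dx ∧ dz + (y) dy ∧ dz.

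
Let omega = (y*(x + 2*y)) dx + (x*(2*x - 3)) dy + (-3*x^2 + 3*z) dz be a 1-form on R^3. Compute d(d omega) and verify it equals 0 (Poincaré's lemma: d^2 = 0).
d(d omega) = 0

Step 1: d omega = sum_{i<j} (∂f_j/∂x_i - ∂f_i/∂x_j) dx_i ∧ dx_j:
  coeff of dx ∧ dy: 3*x - 4*y - 3
  coeff of dx ∧ dz: -6*x
  coeff of dy ∧ dz: 0
Step 2: Apply d again to each 2-form coefficient. The only possible 3-form in R^3 is dx ∧ dy ∧ dz, with coefficient
  ∂(coeff of dy∧dz)/∂x - ∂(coeff of dx∧dz)/∂y + ∂(coeff of dx∧dy)/∂z
  = ∂/∂x (0) - ∂/∂y (-6*x) + ∂/∂z (3*x - 4*y - 3).
Each of these terms simplifies to sums of mixed partials that cancel in pairs. The result is 0 (by equality of mixed partials for smooth functions — Schwarz / Clairaut).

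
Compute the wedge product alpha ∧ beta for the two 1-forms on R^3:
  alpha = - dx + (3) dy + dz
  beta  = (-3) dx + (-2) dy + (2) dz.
alpha ∧ beta = (11) dx ∧ dy + (1) dx ∧ dz + (8) dy ∧ dz

Distribute the wedge, using dx_i ∧ dx_j = -dx_j ∧ dx_i and dx_i ∧ dx_i = 0. For each pair (i, j) with i < j, the coefficient of dx_i ∧ dx_j in alpha ∧ beta is (alpha_i * beta_j - alpha_j * beta_i). Collecting: alpha ∧ beta = (11) dx ∧ dy + (1) dx ∧ dz + (8) dy ∧ dz.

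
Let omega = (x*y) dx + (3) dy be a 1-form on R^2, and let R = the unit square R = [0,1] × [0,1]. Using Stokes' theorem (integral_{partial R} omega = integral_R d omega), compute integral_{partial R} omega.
integral_(partial R) omega = -1/2

Stokes: integral_partial_R omega = integral_R d omega with d omega = (∂Q/∂x - ∂P/∂y) dx ∧ dy.
  ∂Q/∂x = 0
  ∂P/∂y = x
  integrand = ∂Q/∂x - ∂P/∂y = -x.
Integrating over R: integral_0^1 integral_0^1 (-x) dx dy = -1/2.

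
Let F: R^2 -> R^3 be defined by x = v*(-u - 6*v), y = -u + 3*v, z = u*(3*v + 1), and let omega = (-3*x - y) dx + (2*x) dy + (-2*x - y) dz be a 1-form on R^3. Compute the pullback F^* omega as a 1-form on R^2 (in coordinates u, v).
F^* omega = (3*u*v^2 + 6*u*v + u + 18*v^3 + 18*v^2 - 3*v) du + (3*u^2*v + 2*u^2 - 18*u*v^2 - 24*u*v - 216*v^3) dv

Using F^*(f dg) = (f ∘ F) d(g ∘ F), substitute each coordinate x_i by F_i(u, v) in f_i, and replace dx_i by d F_i = (∂F_i/∂u) du + (∂F_i/∂v) dv.
  For the x component: f_1(F) = 3*u*v + u + 18*v^2 - 3*v; d F_1 = (-v) du + (-u - 12*v) dv
  For the y component: f_2(F) = 2*v*(-u - 6*v); d F_2 = (-1) du + (3) dv
  For the z component: f_3(F) = 2*u*v + u + 12*v^2 - 3*v; d F_3 = (3*v + 1) du + (3*u) dv
Combining and collecting du, dv coefficients:
  coeff of du: 3*u*v^2 + 6*u*v + u + 18*v^3 + 18*v^2 - 3*v
  coeff of dv: 3*u^2*v + 2*u^2 - 18*u*v^2 - 24*u*v - 216*v^3
F^* omega = (3*u*v^2 + 6*u*v + u + 18*v^3 + 18*v^2 - 3*v) du + (3*u^2*v + 2*u^2 - 18*u*v^2 - 24*u*v - 216*v^3) dv.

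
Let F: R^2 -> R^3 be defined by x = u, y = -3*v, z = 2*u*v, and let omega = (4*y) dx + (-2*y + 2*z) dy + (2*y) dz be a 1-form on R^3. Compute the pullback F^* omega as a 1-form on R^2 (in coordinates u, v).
F^* omega = (12*v*(-v - 1)) du + (6*v*(-4*u - 3)) dv

Using F^*(f dg) = (f ∘ F) d(g ∘ F), substitute each coordinate x_i by F_i(u, v) in f_i, and replace dx_i by d F_i = (∂F_i/∂u) du + (∂F_i/∂v) dv.
  For the x component: f_1(F) = -12*v; d F_1 = (1) du + (0) dv
  For the y component: f_2(F) = 2*v*(2*u + 3); d F_2 = (0) du + (-3) dv
  For the z component: f_3(F) = -6*v; d F_3 = (2*v) du + (2*u) dv
Combining and collecting du, dv coefficients:
  coeff of du: 12*v*(-v - 1)
  coeff of dv: 6*v*(-4*u - 3)
F^* omega = (12*v*(-v - 1)) du + (6*v*(-4*u - 3)) dv.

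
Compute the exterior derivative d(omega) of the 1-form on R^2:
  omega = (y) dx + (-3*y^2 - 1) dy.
d(omega) = (-1) dx ∧ dy

For a 1-form omega = sum_i f_i dx_i, the exterior derivative is
  d(omega) = sum_{i < j} (∂f_j/∂x_i - ∂f_i/∂x_j) dx_i ∧ dx_j.
  coefficient of dx ∧ dy: ∂f_2/∂x - ∂f_1/∂y = ∂(-3*y^2 - 1)/∂x - ∂(y)/∂y = -1
Assembling: d(omega) = (-1) dx ∧ dy.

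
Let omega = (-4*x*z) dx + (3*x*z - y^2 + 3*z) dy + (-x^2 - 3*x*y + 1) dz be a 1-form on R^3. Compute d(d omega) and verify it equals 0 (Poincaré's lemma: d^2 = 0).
d(d omega) = 0

Step 1: d omega = sum_{i<j} (∂f_j/∂x_i - ∂f_i/∂x_j) dx_i ∧ dx_j:
  coeff of dx ∧ dy: 3*z
  coeff of dx ∧ dz: 2*x - 3*y
  coeff of dy ∧ dz: -6*x - 3
Step 2: Apply d again to each 2-form coefficient. The only possible 3-form in R^3 is dx ∧ dy ∧ dz, with coefficient
  ∂(coeff of dy∧dz)/∂x - ∂(coeff of dx∧dz)/∂y + ∂(coeff of dx∧dy)/∂z
  = ∂/∂x (-6*x - 3) - ∂/∂y (2*x - 3*y) + ∂/∂z (3*z).
Each of these terms simplifies to sums of mixed partials that cancel in pairs. The result is 0 (by equality of mixed partials for smooth functions — Schwarz / Clairaut).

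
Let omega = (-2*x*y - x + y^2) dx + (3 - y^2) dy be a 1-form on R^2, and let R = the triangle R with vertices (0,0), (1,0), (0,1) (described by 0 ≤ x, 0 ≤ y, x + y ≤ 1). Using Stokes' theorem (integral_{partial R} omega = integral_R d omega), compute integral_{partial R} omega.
integral_(partial R) omega = 0

Stokes: integral_partial_R omega = integral_R d omega with d omega = (∂Q/∂x - ∂P/∂y) dx ∧ dy.
  ∂Q/∂x = 0
  ∂P/∂y = -2*x + 2*y
  integrand = ∂Q/∂x - ∂P/∂y = 2*x - 2*y.
Integrating over R: integral_0^1 integral_0^{1-x} (2*x - 2*y) dy dx = 0.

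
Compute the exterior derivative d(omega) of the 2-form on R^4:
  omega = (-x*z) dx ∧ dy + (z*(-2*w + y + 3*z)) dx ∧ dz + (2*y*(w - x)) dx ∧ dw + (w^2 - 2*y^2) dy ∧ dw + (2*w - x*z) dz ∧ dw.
d(omega) = (-x - z) dx ∧ dy ∧ dz + (-3*z) dx ∧ dz ∧ dw + (-2*w + 2*x) dx ∧ dy ∧ dw

For a 2-form omega = sum_{i<j} g_{ij} dx_i ∧ dx_j, the exterior derivative is
  d(omega) = sum_{i<j} d(g_{ij}) ∧ dx_i ∧ dx_j = sum_{i<j, k} (∂g_{ij}/∂x_k) dx_k ∧ dx_i ∧ dx_j.
Expand each term, using dx_k ∧ dx_i ∧ dx_j = sgn(permutation) dx_{(a)} ∧ dx_{(b)} ∧ dx_{(c)} with (a < b < c) sorted:
  d(-x*z) includes (∂/∂z)(-x*z) dz = (-x) dz, which multiplied by dx ∧ dy gives (-x) dx ∧ dy ∧ dz
  d(z*(-2*w + y + 3*z)) includes (∂/∂y)(z*(-2*w + y + 3*z)) dy = (z) dy, which multiplied by dx ∧ dz gives (-z) dx ∧ dy ∧ dz
  d(z*(-2*w + y + 3*z)) includes (∂/∂w)(z*(-2*w + y + 3*z)) dw = (-2*z) dw, which multiplied by dx ∧ dz gives (-2*z) dx ∧ dz ∧ dw
  d(2*y*(w - x)) includes (∂/∂y)(2*y*(w - x)) dy = (2*w - 2*x) dy, which multiplied by dx ∧ dw gives (-2*w + 2*x) dx ∧ dy ∧ dw
  d(2*w - x*z) includes (∂/∂x)(2*w - x*z) dx = (-z) dx, which multiplied by dz ∧ dw gives (-z) dx ∧ dz ∧ dw
Collecting like 3-forms: d(omega) = (-x - z) dx ∧ dy ∧ dz + (-3*z) dx ∧ dz ∧ dw + (-2*w + 2*x) dx ∧ dy ∧ dw.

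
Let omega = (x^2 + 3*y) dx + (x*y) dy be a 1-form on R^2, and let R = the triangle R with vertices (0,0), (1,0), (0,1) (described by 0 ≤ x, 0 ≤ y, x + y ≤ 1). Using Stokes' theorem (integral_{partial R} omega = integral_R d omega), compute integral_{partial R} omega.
integral_(partial R) omega = -4/3

Stokes: integral_partial_R omega = integral_R d omega with d omega = (∂Q/∂x - ∂P/∂y) dx ∧ dy.
  ∂Q/∂x = y
  ∂P/∂y = 3
  integrand = ∂Q/∂x - ∂P/∂y = y - 3.
Integrating over R: integral_0^1 integral_0^{1-x} (y - 3) dy dx = -4/3.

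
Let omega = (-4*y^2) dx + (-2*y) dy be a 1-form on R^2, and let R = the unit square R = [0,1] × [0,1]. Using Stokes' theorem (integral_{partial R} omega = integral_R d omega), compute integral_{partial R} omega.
integral_(partial R) omega = 4

Stokes: integral_partial_R omega = integral_R d omega with d omega = (∂Q/∂x - ∂P/∂y) dx ∧ dy.
  ∂Q/∂x = 0
  ∂P/∂y = -8*y
  integrand = ∂Q/∂x - ∂P/∂y = 8*y.
Integrating over R: integral_0^1 integral_0^1 (8*y) dx dy = 4.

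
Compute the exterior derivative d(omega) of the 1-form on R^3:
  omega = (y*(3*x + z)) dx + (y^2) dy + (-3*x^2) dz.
d(omega) = (-3*x - z) dx ∧ dy + (-6*x - y) dx ∧ dz

For a 1-form omega = sum_i f_i dx_i, the exterior derivative is
  d(omega) = sum_{i < j} (∂f_j/∂x_i - ∂f_i/∂x_j) dx_i ∧ dx_j.
  coefficient of dx ∧ dy: ∂f_2/∂x - ∂f_1/∂y = ∂(y^2)/∂x - ∂(y*(3*x + z))/∂y = -3*x - z
  coefficient of dx ∧ dz: ∂f_3/∂x - ∂f_1/∂z = ∂(-3*x^2)/∂x - ∂(y*(3*x + z))/∂z = -6*x - y
Assembling: d(omega) = (-3*x - z) dx ∧ dy + (-6*x - y) dx ∧ dz.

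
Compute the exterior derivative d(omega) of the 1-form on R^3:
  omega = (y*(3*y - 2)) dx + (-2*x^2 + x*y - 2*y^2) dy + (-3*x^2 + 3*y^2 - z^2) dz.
d(omega) = (-4*x - 5*y + 2) dx ∧ dy + (-6*x) dx ∧ dz + (6*y) dy ∧ dz

For a 1-form omega = sum_i f_i dx_i, the exterior derivative is
  d(omega) = sum_{i < j} (∂f_j/∂x_i - ∂f_i/∂x_j) dx_i ∧ dx_j.
  coefficient of dx ∧ dy: ∂f_2/∂x - ∂f_1/∂y = ∂(-2*x^2 + x*y - 2*y^2)/∂x - ∂(y*(3*y - 2))/∂y = -4*x - 5*y + 2
  coefficient of dx ∧ dz: ∂f_3/∂x - ∂f_1/∂z = ∂(-3*x^2 + 3*y^2 - z^2)/∂x - ∂(y*(3*y - 2))/∂z = -6*x
  coefficient of dy ∧ dz: ∂f_3/∂y - ∂f_2/∂z = ∂(-3*x^2 + 3*y^2 - z^2)/∂y - ∂(-2*x^2 + x*y - 2*y^2)/∂z = 6*y
Assembling: d(omega) = (-4*x - 5*y + 2) dx ∧ dy + (-6*x) dx ∧ dz + (6*y) dy ∧ dz.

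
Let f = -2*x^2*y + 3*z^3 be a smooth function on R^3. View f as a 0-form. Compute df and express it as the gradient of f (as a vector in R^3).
df = (-4*x*y) dx + (-2*x^2) dy + (9*z^2) dz; grad f = (-4*x*y, -2*x^2, 9*z^2)

For a 0-form f, d f = (∂f/∂x) dx + (∂f/∂y) dy + (∂f/∂z) dz. The components of the vector representation are exactly the entries of grad f in Cartesian coordinates:
  ∂f/∂x = -4*x*y
  ∂f/∂y = -2*x^2
  ∂f/∂z = 9*z^2.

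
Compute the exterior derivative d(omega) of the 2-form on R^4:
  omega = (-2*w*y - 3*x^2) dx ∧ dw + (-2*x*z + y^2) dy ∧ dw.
d(omega) = (2*w - 2*z) dx ∧ dy ∧ dw + (2*x) dy ∧ dz ∧ dw

For a 2-form omega = sum_{i<j} g_{ij} dx_i ∧ dx_j, the exterior derivative is
  d(omega) = sum_{i<j} d(g_{ij}) ∧ dx_i ∧ dx_j = sum_{i<j, k} (∂g_{ij}/∂x_k) dx_k ∧ dx_i ∧ dx_j.
Expand each term, using dx_k ∧ dx_i ∧ dx_j = sgn(permutation) dx_{(a)} ∧ dx_{(b)} ∧ dx_{(c)} with (a < b < c) sorted:
  d(-2*w*y - 3*x^2) includes (∂/∂y)(-2*w*y - 3*x^2) dy = (-2*w) dy, which multiplied by dx ∧ dw gives (2*w) dx ∧ dy ∧ dw
  d(-2*x*z + y^2) includes (∂/∂x)(-2*x*z + y^2) dx = (-2*z) dx, which multiplied by dy ∧ dw gives (-2*z) dx ∧ dy ∧ dw
  d(-2*x*z + y^2) includes (∂/∂z)(-2*x*z + y^2) dz = (-2*x) dz, which multiplied by dy ∧ dw gives (2*x) dy ∧ dz ∧ dw
Collecting like 3-forms: d(omega) = (2*w - 2*z) dx ∧ dy ∧ dw + (2*x) dy ∧ dz ∧ dw.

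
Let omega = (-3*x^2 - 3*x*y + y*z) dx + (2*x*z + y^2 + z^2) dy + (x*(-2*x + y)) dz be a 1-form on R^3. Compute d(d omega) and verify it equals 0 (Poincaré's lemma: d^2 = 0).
d(d omega) = 0

Step 1: d omega = sum_{i<j} (∂f_j/∂x_i - ∂f_i/∂x_j) dx_i ∧ dx_j:
  coeff of dx ∧ dy: 3*x + z
  coeff of dx ∧ dz: -4*x
  coeff of dy ∧ dz: -x - 2*z
Step 2: Apply d again to each 2-form coefficient. The only possible 3-form in R^3 is dx ∧ dy ∧ dz, with coefficient
  ∂(coeff of dy∧dz)/∂x - ∂(coeff of dx∧dz)/∂y + ∂(coeff of dx∧dy)/∂z
  = ∂/∂x (-x - 2*z) - ∂/∂y (-4*x) + ∂/∂z (3*x + z).
Each of these terms simplifies to sums of mixed partials that cancel in pairs. The result is 0 (by equality of mixed partials for smooth functions — Schwarz / Clairaut).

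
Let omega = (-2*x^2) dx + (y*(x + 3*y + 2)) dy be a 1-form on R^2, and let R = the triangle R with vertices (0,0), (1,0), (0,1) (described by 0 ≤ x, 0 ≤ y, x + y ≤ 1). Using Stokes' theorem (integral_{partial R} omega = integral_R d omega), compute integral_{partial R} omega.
integral_(partial R) omega = 1/6

Stokes: integral_partial_R omega = integral_R d omega with d omega = (∂Q/∂x - ∂P/∂y) dx ∧ dy.
  ∂Q/∂x = y
  ∂P/∂y = 0
  integrand = ∂Q/∂x - ∂P/∂y = y.
Integrating over R: integral_0^1 integral_0^{1-x} (y) dy dx = 1/6.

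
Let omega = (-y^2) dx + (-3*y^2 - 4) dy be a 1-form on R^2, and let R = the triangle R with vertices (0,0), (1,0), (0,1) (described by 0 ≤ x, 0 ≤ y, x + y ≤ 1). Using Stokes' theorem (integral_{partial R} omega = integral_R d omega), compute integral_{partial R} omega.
integral_(partial R) omega = 1/3

Stokes: integral_partial_R omega = integral_R d omega with d omega = (∂Q/∂x - ∂P/∂y) dx ∧ dy.
  ∂Q/∂x = 0
  ∂P/∂y = -2*y
  integrand = ∂Q/∂x - ∂P/∂y = 2*y.
Integrating over R: integral_0^1 integral_0^{1-x} (2*y) dy dx = 1/3.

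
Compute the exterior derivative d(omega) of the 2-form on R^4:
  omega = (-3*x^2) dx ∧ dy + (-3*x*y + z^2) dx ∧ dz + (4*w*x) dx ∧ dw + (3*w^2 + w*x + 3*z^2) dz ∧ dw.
d(omega) = (3*x) dx ∧ dy ∧ dz + (w) dx ∧ dz ∧ dw

For a 2-form omega = sum_{i<j} g_{ij} dx_i ∧ dx_j, the exterior derivative is
  d(omega) = sum_{i<j} d(g_{ij}) ∧ dx_i ∧ dx_j = sum_{i<j, k} (∂g_{ij}/∂x_k) dx_k ∧ dx_i ∧ dx_j.
Expand each term, using dx_k ∧ dx_i ∧ dx_j = sgn(permutation) dx_{(a)} ∧ dx_{(b)} ∧ dx_{(c)} with (a < b < c) sorted:
  d(-3*x*y + z^2) includes (∂/∂y)(-3*x*y + z^2) dy = (-3*x) dy, which multiplied by dx ∧ dz gives (3*x) dx ∧ dy ∧ dz
  d(3*w^2 + w*x + 3*z^2) includes (∂/∂x)(3*w^2 + w*x + 3*z^2) dx = (w) dx, which multiplied by dz ∧ dw gives (w) dx ∧ dz ∧ dw
Collecting like 3-forms: d(omega) = (3*x) dx ∧ dy ∧ dz + (w) dx ∧ dz ∧ dw.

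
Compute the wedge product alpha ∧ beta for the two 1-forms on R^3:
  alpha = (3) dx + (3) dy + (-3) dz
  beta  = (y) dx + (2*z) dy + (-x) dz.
alpha ∧ beta = (-3*y + 6*z) dx ∧ dy + (-3*x + 3*y) dx ∧ dz + (-3*x + 6*z) dy ∧ dz

Distribute the wedge, using dx_i ∧ dx_j = -dx_j ∧ dx_i and dx_i ∧ dx_i = 0. For each pair (i, j) with i < j, the coefficient of dx_i ∧ dx_j in alpha ∧ beta is (alpha_i * beta_j - alpha_j * beta_i). Collecting: alpha ∧ beta = (-3*y + 6*z) dx ∧ dy + (-3*x + 3*y) dx ∧ dz + (-3*x + 6*z) dy ∧ dz.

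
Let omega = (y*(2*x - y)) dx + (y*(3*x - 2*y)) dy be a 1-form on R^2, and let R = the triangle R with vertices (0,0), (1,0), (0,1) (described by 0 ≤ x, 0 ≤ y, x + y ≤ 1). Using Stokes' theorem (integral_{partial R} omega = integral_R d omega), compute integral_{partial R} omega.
integral_(partial R) omega = 1/2

Stokes: integral_partial_R omega = integral_R d omega with d omega = (∂Q/∂x - ∂P/∂y) dx ∧ dy.
  ∂Q/∂x = 3*y
  ∂P/∂y = 2*x - 2*y
  integrand = ∂Q/∂x - ∂P/∂y = -2*x + 5*y.
Integrating over R: integral_0^1 integral_0^{1-x} (-2*x + 5*y) dy dx = 1/2.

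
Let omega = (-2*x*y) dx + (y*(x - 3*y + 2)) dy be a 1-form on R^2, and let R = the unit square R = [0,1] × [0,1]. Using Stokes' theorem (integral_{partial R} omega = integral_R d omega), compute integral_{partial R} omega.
integral_(partial R) omega = 3/2

Stokes: integral_partial_R omega = integral_R d omega with d omega = (∂Q/∂x - ∂P/∂y) dx ∧ dy.
  ∂Q/∂x = y
  ∂P/∂y = -2*x
  integrand = ∂Q/∂x - ∂P/∂y = 2*x + y.
Integrating over R: integral_0^1 integral_0^1 (2*x + y) dx dy = 3/2.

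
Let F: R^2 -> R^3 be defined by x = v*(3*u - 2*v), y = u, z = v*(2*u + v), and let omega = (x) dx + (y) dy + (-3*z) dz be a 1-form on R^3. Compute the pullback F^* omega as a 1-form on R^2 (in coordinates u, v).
F^* omega = (-3*u*v^2 + u - 12*v^3) du + (v*(-3*u^2 - 36*u*v + 2*v^2)) dv

Using F^*(f dg) = (f ∘ F) d(g ∘ F), substitute each coordinate x_i by F_i(u, v) in f_i, and replace dx_i by d F_i = (∂F_i/∂u) du + (∂F_i/∂v) dv.
  For the x component: f_1(F) = v*(3*u - 2*v); d F_1 = (3*v) du + (3*u - 4*v) dv
  For the y component: f_2(F) = u; d F_2 = (1) du + (0) dv
  For the z component: f_3(F) = 3*v*(-2*u - v); d F_3 = (2*v) du + (2*u + 2*v) dv
Combining and collecting du, dv coefficients:
  coeff of du: -3*u*v^2 + u - 12*v^3
  coeff of dv: v*(-3*u^2 - 36*u*v + 2*v^2)
F^* omega = (-3*u*v^2 + u - 12*v^3) du + (v*(-3*u^2 - 36*u*v + 2*v^2)) dv.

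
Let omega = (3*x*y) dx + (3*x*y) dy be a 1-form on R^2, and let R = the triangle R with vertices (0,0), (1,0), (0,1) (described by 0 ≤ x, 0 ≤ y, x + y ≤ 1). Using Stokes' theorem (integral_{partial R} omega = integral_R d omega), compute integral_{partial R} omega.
integral_(partial R) omega = 0

Stokes: integral_partial_R omega = integral_R d omega with d omega = (∂Q/∂x - ∂P/∂y) dx ∧ dy.
  ∂Q/∂x = 3*y
  ∂P/∂y = 3*x
  integrand = ∂Q/∂x - ∂P/∂y = -3*x + 3*y.
Integrating over R: integral_0^1 integral_0^{1-x} (-3*x + 3*y) dy dx = 0.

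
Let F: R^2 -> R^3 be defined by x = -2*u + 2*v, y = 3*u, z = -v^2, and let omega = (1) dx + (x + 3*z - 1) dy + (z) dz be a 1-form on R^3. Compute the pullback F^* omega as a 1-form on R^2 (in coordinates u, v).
F^* omega = (-6*u - 9*v^2 + 6*v - 5) du + (2*v^3 + 2) dv

Using F^*(f dg) = (f ∘ F) d(g ∘ F), substitute each coordinate x_i by F_i(u, v) in f_i, and replace dx_i by d F_i = (∂F_i/∂u) du + (∂F_i/∂v) dv.
  For the x component: f_1(F) = 1; d F_1 = (-2) du + (2) dv
  For the y component: f_2(F) = -2*u - 3*v^2 + 2*v - 1; d F_2 = (3) du + (0) dv
  For the z component: f_3(F) = -v^2; d F_3 = (0) du + (-2*v) dv
Combining and collecting du, dv coefficients:
  coeff of du: -6*u - 9*v^2 + 6*v - 5
  coeff of dv: 2*v^3 + 2
F^* omega = (-6*u - 9*v^2 + 6*v - 5) du + (2*v^3 + 2) dv.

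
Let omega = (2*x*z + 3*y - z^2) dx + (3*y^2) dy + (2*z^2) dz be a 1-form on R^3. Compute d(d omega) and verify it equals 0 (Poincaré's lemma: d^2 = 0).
d(d omega) = 0

Step 1: d omega = sum_{i<j} (∂f_j/∂x_i - ∂f_i/∂x_j) dx_i ∧ dx_j:
  coeff of dx ∧ dy: -3
  coeff of dx ∧ dz: -2*x + 2*z
  coeff of dy ∧ dz: 0
Step 2: Apply d again to each 2-form coefficient. The only possible 3-form in R^3 is dx ∧ dy ∧ dz, with coefficient
  ∂(coeff of dy∧dz)/∂x - ∂(coeff of dx∧dz)/∂y + ∂(coeff of dx∧dy)/∂z
  = ∂/∂x (0) - ∂/∂y (-2*x + 2*z) + ∂/∂z (-3).
Each of these terms simplifies to sums of mixed partials that cancel in pairs. The result is 0 (by equality of mixed partials for smooth functions — Schwarz / Clairaut).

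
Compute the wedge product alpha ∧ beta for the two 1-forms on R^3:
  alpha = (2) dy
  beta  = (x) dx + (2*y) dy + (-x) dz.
alpha ∧ beta = (-2*x) dx ∧ dy + (-2*x) dy ∧ dz

Distribute the wedge, using dx_i ∧ dx_j = -dx_j ∧ dx_i and dx_i ∧ dx_i = 0. For each pair (i, j) with i < j, the coefficient of dx_i ∧ dx_j in alpha ∧ beta is (alpha_i * beta_j - alpha_j * beta_i). Collecting: alpha ∧ beta = (-2*x) dx ∧ dy + (-2*x) dy ∧ dz.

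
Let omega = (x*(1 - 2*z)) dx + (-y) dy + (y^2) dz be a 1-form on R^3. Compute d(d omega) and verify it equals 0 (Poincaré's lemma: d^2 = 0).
d(d omega) = 0

Step 1: d omega = sum_{i<j} (∂f_j/∂x_i - ∂f_i/∂x_j) dx_i ∧ dx_j:
  coeff of dx ∧ dy: 0
  coeff of dx ∧ dz: 2*x
  coeff of dy ∧ dz: 2*y
Step 2: Apply d again to each 2-form coefficient. The only possible 3-form in R^3 is dx ∧ dy ∧ dz, with coefficient
  ∂(coeff of dy∧dz)/∂x - ∂(coeff of dx∧dz)/∂y + ∂(coeff of dx∧dy)/∂z
  = ∂/∂x (2*y) - ∂/∂y (2*x) + ∂/∂z (0).
Each of these terms simplifies to sums of mixed partials that cancel in pairs. The result is 0 (by equality of mixed partials for smooth functions — Schwarz / Clairaut).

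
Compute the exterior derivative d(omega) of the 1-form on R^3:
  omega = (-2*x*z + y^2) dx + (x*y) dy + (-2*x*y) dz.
d(omega) = (-y) dx ∧ dy + (2*x - 2*y) dx ∧ dz + (-2*x) dy ∧ dz

For a 1-form omega = sum_i f_i dx_i, the exterior derivative is
  d(omega) = sum_{i < j} (∂f_j/∂x_i - ∂f_i/∂x_j) dx_i ∧ dx_j.
  coefficient of dx ∧ dy: ∂f_2/∂x - ∂f_1/∂y = ∂(x*y)/∂x - ∂(-2*x*z + y^2)/∂y = -y
  coefficient of dx ∧ dz: ∂f_3/∂x - ∂f_1/∂z = ∂(-2*x*y)/∂x - ∂(-2*x*z + y^2)/∂z = 2*x - 2*y
  coefficient of dy ∧ dz: ∂f_3/∂y - ∂f_2/∂z = ∂(-2*x*y)/∂y - ∂(x*y)/∂z = -2*x
Assembling: d(omega) = (-y) dx ∧ dy + (2*x - 2*y) dx ∧ dz + (-2*x) dy ∧ dz.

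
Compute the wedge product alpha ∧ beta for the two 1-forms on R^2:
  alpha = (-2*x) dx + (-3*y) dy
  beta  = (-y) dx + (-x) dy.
alpha ∧ beta = (2*x^2 - 3*y^2) dx ∧ dy

Distribute the wedge, using dx_i ∧ dx_j = -dx_j ∧ dx_i and dx_i ∧ dx_i = 0. For each pair (i, j) with i < j, the coefficient of dx_i ∧ dx_j in alpha ∧ beta is (alpha_i * beta_j - alpha_j * beta_i). Collecting: alpha ∧ beta = (2*x^2 - 3*y^2) dx ∧ dy.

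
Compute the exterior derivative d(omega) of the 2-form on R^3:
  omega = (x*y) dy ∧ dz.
d(omega) = (y) dx ∧ dy ∧ dz

For a 2-form omega = sum_{i<j} g_{ij} dx_i ∧ dx_j, the exterior derivative is
  d(omega) = sum_{i<j} d(g_{ij}) ∧ dx_i ∧ dx_j = sum_{i<j, k} (∂g_{ij}/∂x_k) dx_k ∧ dx_i ∧ dx_j.
Expand each term, using dx_k ∧ dx_i ∧ dx_j = sgn(permutation) dx_{(a)} ∧ dx_{(b)} ∧ dx_{(c)} with (a < b < c) sorted:
  d(x*y) includes (∂/∂x)(x*y) dx = (y) dx, which multiplied by dy ∧ dz gives (y) dx ∧ dy ∧ dz
Collecting like 3-forms: d(omega) = (y) dx ∧ dy ∧ dz.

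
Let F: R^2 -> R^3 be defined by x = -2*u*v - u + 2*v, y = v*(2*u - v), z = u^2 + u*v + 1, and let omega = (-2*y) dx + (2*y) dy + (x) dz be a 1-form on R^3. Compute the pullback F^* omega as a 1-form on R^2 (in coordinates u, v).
F^* omega = (-4*u^2*v - 2*u^2 + 14*u*v^2 + 7*u*v - 8*v^3) du + (14*u^2*v - u^2 - 16*u*v^2 - 6*u*v + 4*v^3 + 4*v^2) dv

Using F^*(f dg) = (f ∘ F) d(g ∘ F), substitute each coordinate x_i by F_i(u, v) in f_i, and replace dx_i by d F_i = (∂F_i/∂u) du + (∂F_i/∂v) dv.
  For the x component: f_1(F) = 2*v*(-2*u + v); d F_1 = (-2*v - 1) du + (2 - 2*u) dv
  For the y component: f_2(F) = 2*v*(2*u - v); d F_2 = (2*v) du + (2*u - 2*v) dv
  For the z component: f_3(F) = -2*u*v - u + 2*v; d F_3 = (2*u + v) du + (u) dv
Combining and collecting du, dv coefficients:
  coeff of du: -4*u^2*v - 2*u^2 + 14*u*v^2 + 7*u*v - 8*v^3
  coeff of dv: 14*u^2*v - u^2 - 16*u*v^2 - 6*u*v + 4*v^3 + 4*v^2
F^* omega = (-4*u^2*v - 2*u^2 + 14*u*v^2 + 7*u*v - 8*v^3) du + (14*u^2*v - u^2 - 16*u*v^2 - 6*u*v + 4*v^3 + 4*v^2) dv.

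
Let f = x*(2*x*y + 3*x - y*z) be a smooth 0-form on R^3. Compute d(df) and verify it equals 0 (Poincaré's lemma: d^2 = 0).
d(df) = 0

Step 1: df = sum_i (∂f/∂x_i) dx_i = (4*x*y + 6*x - y*z) dx + (x*(2*x - z)) dy + (-x*y) dz.
Step 2: Apply d again. Using the 1-form formula, the coefficient of dx ∧ dy in d(df) is ∂^2 f/∂x ∂y - ∂^2 f/∂y ∂x = (4*x - z) - (4*x - z) = 0 (equality of mixed partials for smooth f).
Similarly for dx ∧ dz and dy ∧ dz — all coefficients vanish. So d(df) = 0.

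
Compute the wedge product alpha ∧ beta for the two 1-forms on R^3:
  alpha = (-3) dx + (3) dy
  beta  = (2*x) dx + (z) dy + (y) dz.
alpha ∧ beta = (-6*x - 3*z) dx ∧ dy + (-3*y) dx ∧ dz + (3*y) dy ∧ dz

Distribute the wedge, using dx_i ∧ dx_j = -dx_j ∧ dx_i and dx_i ∧ dx_i = 0. For each pair (i, j) with i < j, the coefficient of dx_i ∧ dx_j in alpha ∧ beta is (alpha_i * beta_j - alpha_j * beta_i). Collecting: alpha ∧ beta = (-6*x - 3*z) dx ∧ dy + (-3*y) dx ∧ dz + (3*y) dy ∧ dz.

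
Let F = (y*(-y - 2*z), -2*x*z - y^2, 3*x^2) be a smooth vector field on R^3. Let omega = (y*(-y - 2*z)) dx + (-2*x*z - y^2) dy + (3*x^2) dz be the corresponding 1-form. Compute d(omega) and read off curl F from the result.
d(omega) = (2*x) dy ∧ dz + (-6*x - 2*y) dz ∧ dx + (2*y) dx ∧ dy; curl F = (2*x, -6*x - 2*y, 2*y)

d omega = sum_{i<j} (∂f_j/∂x_i - ∂f_i/∂x_j) dx_i ∧ dx_j. Under the identification (dy ∧ dz, dz ∧ dx, dx ∧ dy) ↔ (e_x, e_y, e_z), the coefficients are exactly the components of curl F. Compute:
  ∂R/∂y - ∂Q/∂z = (0) - (-2*x) = 2*x
  ∂P/∂z - ∂R/∂x = (-2*y) - (6*x) = -6*x - 2*y
  ∂Q/∂x - ∂P/∂y = (-2*z) - (-2*y - 2*z) = 2*y.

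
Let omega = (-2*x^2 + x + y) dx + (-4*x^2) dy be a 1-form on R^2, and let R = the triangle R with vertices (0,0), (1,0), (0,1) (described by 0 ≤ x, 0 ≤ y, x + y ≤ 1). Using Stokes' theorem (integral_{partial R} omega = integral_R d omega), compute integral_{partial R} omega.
integral_(partial R) omega = -11/6

Stokes: integral_partial_R omega = integral_R d omega with d omega = (∂Q/∂x - ∂P/∂y) dx ∧ dy.
  ∂Q/∂x = -8*x
  ∂P/∂y = 1
  integrand = ∂Q/∂x - ∂P/∂y = -8*x - 1.
Integrating over R: integral_0^1 integral_0^{1-x} (-8*x - 1) dy dx = -11/6.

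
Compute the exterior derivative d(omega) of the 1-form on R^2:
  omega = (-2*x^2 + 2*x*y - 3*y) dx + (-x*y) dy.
d(omega) = (-2*x - y + 3) dx ∧ dy

For a 1-form omega = sum_i f_i dx_i, the exterior derivative is
  d(omega) = sum_{i < j} (∂f_j/∂x_i - ∂f_i/∂x_j) dx_i ∧ dx_j.
  coefficient of dx ∧ dy: ∂f_2/∂x - ∂f_1/∂y = ∂(-x*y)/∂x - ∂(-2*x^2 + 2*x*y - 3*y)/∂y = -2*x - y + 3
Assembling: d(omega) = (-2*x - y + 3) dx ∧ dy.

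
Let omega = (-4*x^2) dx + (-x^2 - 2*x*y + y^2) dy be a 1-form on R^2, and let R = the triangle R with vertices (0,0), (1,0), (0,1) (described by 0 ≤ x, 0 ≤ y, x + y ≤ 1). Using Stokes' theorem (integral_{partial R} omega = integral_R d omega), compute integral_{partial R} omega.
integral_(partial R) omega = -2/3

Stokes: integral_partial_R omega = integral_R d omega with d omega = (∂Q/∂x - ∂P/∂y) dx ∧ dy.
  ∂Q/∂x = -2*x - 2*y
  ∂P/∂y = 0
  integrand = ∂Q/∂x - ∂P/∂y = -2*x - 2*y.
Integrating over R: integral_0^1 integral_0^{1-x} (-2*x - 2*y) dy dx = -2/3.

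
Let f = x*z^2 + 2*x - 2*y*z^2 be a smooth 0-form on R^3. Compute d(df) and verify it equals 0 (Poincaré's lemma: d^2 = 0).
d(df) = 0

Step 1: df = sum_i (∂f/∂x_i) dx_i = (z^2 + 2) dx + (-2*z^2) dy + (2*z*(x - 2*y)) dz.
Step 2: Apply d again. Using the 1-form formula, the coefficient of dx ∧ dy in d(df) is ∂^2 f/∂x ∂y - ∂^2 f/∂y ∂x = (0) - (0) = 0 (equality of mixed partials for smooth f).
Similarly for dx ∧ dz and dy ∧ dz — all coefficients vanish. So d(df) = 0.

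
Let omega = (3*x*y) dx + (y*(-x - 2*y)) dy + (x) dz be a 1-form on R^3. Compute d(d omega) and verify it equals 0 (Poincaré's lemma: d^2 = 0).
d(d omega) = 0

Step 1: d omega = sum_{i<j} (∂f_j/∂x_i - ∂f_i/∂x_j) dx_i ∧ dx_j:
  coeff of dx ∧ dy: -3*x - y
  coeff of dx ∧ dz: 1
  coeff of dy ∧ dz: 0
Step 2: Apply d again to each 2-form coefficient. The only possible 3-form in R^3 is dx ∧ dy ∧ dz, with coefficient
  ∂(coeff of dy∧dz)/∂x - ∂(coeff of dx∧dz)/∂y + ∂(coeff of dx∧dy)/∂z
  = ∂/∂x (0) - ∂/∂y (1) + ∂/∂z (-3*x - y).
Each of these terms simplifies to sums of mixed partials that cancel in pairs. The result is 0 (by equality of mixed partials for smooth functions — Schwarz / Clairaut).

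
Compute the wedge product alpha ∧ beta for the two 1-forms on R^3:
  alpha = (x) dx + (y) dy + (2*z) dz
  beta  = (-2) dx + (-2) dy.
alpha ∧ beta = (-2*x + 2*y) dx ∧ dy + (4*z) dx ∧ dz + (4*z) dy ∧ dz

Distribute the wedge, using dx_i ∧ dx_j = -dx_j ∧ dx_i and dx_i ∧ dx_i = 0. For each pair (i, j) with i < j, the coefficient of dx_i ∧ dx_j in alpha ∧ beta is (alpha_i * beta_j - alpha_j * beta_i). Collecting: alpha ∧ beta = (-2*x + 2*y) dx ∧ dy + (4*z) dx ∧ dz + (4*z) dy ∧ dz.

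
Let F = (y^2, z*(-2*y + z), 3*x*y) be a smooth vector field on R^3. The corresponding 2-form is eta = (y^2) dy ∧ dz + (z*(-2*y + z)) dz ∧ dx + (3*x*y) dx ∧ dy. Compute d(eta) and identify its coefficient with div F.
d(eta) = (-2*z) dx ∧ dy ∧ dz; div F = -2*z

For a 2-form in R^3 of the form above, applying d gives a 3-form with coefficient ∂P/∂x + ∂Q/∂y + ∂R/∂z:
  ∂P/∂x = 0
  ∂Q/∂y = -2*z
  ∂R/∂z = 0
Sum = -2*z, which is exactly div F.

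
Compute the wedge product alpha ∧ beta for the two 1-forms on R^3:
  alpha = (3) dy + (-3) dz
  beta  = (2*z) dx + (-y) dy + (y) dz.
alpha ∧ beta = (-6*z) dx ∧ dy + (6*z) dx ∧ dz

Distribute the wedge, using dx_i ∧ dx_j = -dx_j ∧ dx_i and dx_i ∧ dx_i = 0. For each pair (i, j) with i < j, the coefficient of dx_i ∧ dx_j in alpha ∧ beta is (alpha_i * beta_j - alpha_j * beta_i). Collecting: alpha ∧ beta = (-6*z) dx ∧ dy + (6*z) dx ∧ dz.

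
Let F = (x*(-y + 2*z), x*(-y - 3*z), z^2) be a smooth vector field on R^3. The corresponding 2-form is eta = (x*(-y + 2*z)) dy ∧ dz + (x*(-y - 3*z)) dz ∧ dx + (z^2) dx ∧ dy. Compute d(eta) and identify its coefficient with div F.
d(eta) = (-x - y + 4*z) dx ∧ dy ∧ dz; div F = -x - y + 4*z

For a 2-form in R^3 of the form above, applying d gives a 3-form with coefficient ∂P/∂x + ∂Q/∂y + ∂R/∂z:
  ∂P/∂x = -y + 2*z
  ∂Q/∂y = -x
  ∂R/∂z = 2*z
Sum = -x - y + 4*z, which is exactly div F.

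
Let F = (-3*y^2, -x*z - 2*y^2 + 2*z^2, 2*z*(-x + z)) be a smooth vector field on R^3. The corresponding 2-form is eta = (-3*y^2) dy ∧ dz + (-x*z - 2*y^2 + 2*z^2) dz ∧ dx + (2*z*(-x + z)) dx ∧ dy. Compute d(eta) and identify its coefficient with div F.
d(eta) = (-2*x - 4*y + 4*z) dx ∧ dy ∧ dz; div F = -2*x - 4*y + 4*z

For a 2-form in R^3 of the form above, applying d gives a 3-form with coefficient ∂P/∂x + ∂Q/∂y + ∂R/∂z:
  ∂P/∂x = 0
  ∂Q/∂y = -4*y
  ∂R/∂z = -2*x + 4*z
Sum = -2*x - 4*y + 4*z, which is exactly div F.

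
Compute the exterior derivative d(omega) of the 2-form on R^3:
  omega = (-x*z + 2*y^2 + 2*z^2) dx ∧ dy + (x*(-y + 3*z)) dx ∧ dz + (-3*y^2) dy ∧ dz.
d(omega) = (4*z) dx ∧ dy ∧ dz

For a 2-form omega = sum_{i<j} g_{ij} dx_i ∧ dx_j, the exterior derivative is
  d(omega) = sum_{i<j} d(g_{ij}) ∧ dx_i ∧ dx_j = sum_{i<j, k} (∂g_{ij}/∂x_k) dx_k ∧ dx_i ∧ dx_j.
Expand each term, using dx_k ∧ dx_i ∧ dx_j = sgn(permutation) dx_{(a)} ∧ dx_{(b)} ∧ dx_{(c)} with (a < b < c) sorted:
  d(-x*z + 2*y^2 + 2*z^2) includes (∂/∂z)(-x*z + 2*y^2 + 2*z^2) dz = (-x + 4*z) dz, which multiplied by dx ∧ dy gives (-x + 4*z) dx ∧ dy ∧ dz
  d(x*(-y + 3*z)) includes (∂/∂y)(x*(-y + 3*z)) dy = (-x) dy, which multiplied by dx ∧ dz gives (x) dx ∧ dy ∧ dz
Collecting like 3-forms: d(omega) = (4*z) dx ∧ dy ∧ dz.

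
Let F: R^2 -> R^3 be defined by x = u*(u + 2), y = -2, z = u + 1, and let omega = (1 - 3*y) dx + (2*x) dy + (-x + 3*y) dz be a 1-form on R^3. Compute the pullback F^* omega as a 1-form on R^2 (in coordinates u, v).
F^* omega = (-u^2 + 12*u + 8) du

Using F^*(f dg) = (f ∘ F) d(g ∘ F), substitute each coordinate x_i by F_i(u, v) in f_i, and replace dx_i by d F_i = (∂F_i/∂u) du + (∂F_i/∂v) dv.
  For the x component: f_1(F) = 7; d F_1 = (2*u + 2) du + (0) dv
  For the y component: f_2(F) = 2*u*(u + 2); d F_2 = (0) du + (0) dv
  For the z component: f_3(F) = -u^2 - 2*u - 6; d F_3 = (1) du + (0) dv
Combining and collecting du, dv coefficients:
  coeff of du: -u^2 + 12*u + 8
  coeff of dv: 0
F^* omega = (-u^2 + 12*u + 8) du.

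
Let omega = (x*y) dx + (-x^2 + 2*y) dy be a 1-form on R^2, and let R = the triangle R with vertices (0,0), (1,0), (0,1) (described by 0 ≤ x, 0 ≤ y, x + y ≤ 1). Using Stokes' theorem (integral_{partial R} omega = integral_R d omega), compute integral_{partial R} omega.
integral_(partial R) omega = -1/2

Stokes: integral_partial_R omega = integral_R d omega with d omega = (∂Q/∂x - ∂P/∂y) dx ∧ dy.
  ∂Q/∂x = -2*x
  ∂P/∂y = x
  integrand = ∂Q/∂x - ∂P/∂y = -3*x.
Integrating over R: integral_0^1 integral_0^{1-x} (-3*x) dy dx = -1/2.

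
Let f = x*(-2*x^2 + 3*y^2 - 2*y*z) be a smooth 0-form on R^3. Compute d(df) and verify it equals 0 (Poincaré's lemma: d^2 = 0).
d(df) = 0

Step 1: df = sum_i (∂f/∂x_i) dx_i = (-6*x^2 + 3*y^2 - 2*y*z) dx + (2*x*(3*y - z)) dy + (-2*x*y) dz.
Step 2: Apply d again. Using the 1-form formula, the coefficient of dx ∧ dy in d(df) is ∂^2 f/∂x ∂y - ∂^2 f/∂y ∂x = (6*y - 2*z) - (6*y - 2*z) = 0 (equality of mixed partials for smooth f).
Similarly for dx ∧ dz and dy ∧ dz — all coefficients vanish. So d(df) = 0.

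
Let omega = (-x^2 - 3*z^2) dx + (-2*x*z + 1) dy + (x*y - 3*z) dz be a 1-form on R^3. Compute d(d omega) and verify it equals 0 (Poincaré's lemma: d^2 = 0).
d(d omega) = 0

Step 1: d omega = sum_{i<j} (∂f_j/∂x_i - ∂f_i/∂x_j) dx_i ∧ dx_j:
  coeff of dx ∧ dy: -2*z
  coeff of dx ∧ dz: y + 6*z
  coeff of dy ∧ dz: 3*x
Step 2: Apply d again to each 2-form coefficient. The only possible 3-form in R^3 is dx ∧ dy ∧ dz, with coefficient
  ∂(coeff of dy∧dz)/∂x - ∂(coeff of dx∧dz)/∂y + ∂(coeff of dx∧dy)/∂z
  = ∂/∂x (3*x) - ∂/∂y (y + 6*z) + ∂/∂z (-2*z).
Each of these terms simplifies to sums of mixed partials that cancel in pairs. The result is 0 (by equality of mixed partials for smooth functions — Schwarz / Clairaut).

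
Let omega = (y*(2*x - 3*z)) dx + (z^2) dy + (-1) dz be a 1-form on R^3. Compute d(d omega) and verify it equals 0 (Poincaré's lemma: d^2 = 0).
d(d omega) = 0

Step 1: d omega = sum_{i<j} (∂f_j/∂x_i - ∂f_i/∂x_j) dx_i ∧ dx_j:
  coeff of dx ∧ dy: -2*x + 3*z
  coeff of dx ∧ dz: 3*y
  coeff of dy ∧ dz: -2*z
Step 2: Apply d again to each 2-form coefficient. The only possible 3-form in R^3 is dx ∧ dy ∧ dz, with coefficient
  ∂(coeff of dy∧dz)/∂x - ∂(coeff of dx∧dz)/∂y + ∂(coeff of dx∧dy)/∂z
  = ∂/∂x (-2*z) - ∂/∂y (3*y) + ∂/∂z (-2*x + 3*z).
Each of these terms simplifies to sums of mixed partials that cancel in pairs. The result is 0 (by equality of mixed partials for smooth functions — Schwarz / Clairaut).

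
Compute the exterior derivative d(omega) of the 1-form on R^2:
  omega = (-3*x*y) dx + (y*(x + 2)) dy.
d(omega) = (3*x + y) dx ∧ dy

For a 1-form omega = sum_i f_i dx_i, the exterior derivative is
  d(omega) = sum_{i < j} (∂f_j/∂x_i - ∂f_i/∂x_j) dx_i ∧ dx_j.
  coefficient of dx ∧ dy: ∂f_2/∂x - ∂f_1/∂y = ∂(y*(x + 2))/∂x - ∂(-3*x*y)/∂y = 3*x + y
Assembling: d(omega) = (3*x + y) dx ∧ dy.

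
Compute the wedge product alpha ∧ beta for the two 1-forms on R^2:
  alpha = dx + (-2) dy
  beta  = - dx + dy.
alpha ∧ beta = (-1) dx ∧ dy

Distribute the wedge, using dx_i ∧ dx_j = -dx_j ∧ dx_i and dx_i ∧ dx_i = 0. For each pair (i, j) with i < j, the coefficient of dx_i ∧ dx_j in alpha ∧ beta is (alpha_i * beta_j - alpha_j * beta_i). Collecting: alpha ∧ beta = (-1) dx ∧ dy.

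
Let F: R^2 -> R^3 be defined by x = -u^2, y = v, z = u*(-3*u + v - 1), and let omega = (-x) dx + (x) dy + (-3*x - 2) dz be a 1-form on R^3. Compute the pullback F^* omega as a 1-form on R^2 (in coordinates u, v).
F^* omega = (-20*u^3 + 3*u^2*v - 3*u^2 + 12*u - 2*v + 2) du + (u*(3*u^2 - u - 2)) dv

Using F^*(f dg) = (f ∘ F) d(g ∘ F), substitute each coordinate x_i by F_i(u, v) in f_i, and replace dx_i by d F_i = (∂F_i/∂u) du + (∂F_i/∂v) dv.
  For the x component: f_1(F) = u^2; d F_1 = (-2*u) du + (0) dv
  For the y component: f_2(F) = -u^2; d F_2 = (0) du + (1) dv
  For the z component: f_3(F) = 3*u^2 - 2; d F_3 = (-6*u + v - 1) du + (u) dv
Combining and collecting du, dv coefficients:
  coeff of du: -20*u^3 + 3*u^2*v - 3*u^2 + 12*u - 2*v + 2
  coeff of dv: u*(3*u^2 - u - 2)
F^* omega = (-20*u^3 + 3*u^2*v - 3*u^2 + 12*u - 2*v + 2) du + (u*(3*u^2 - u - 2)) dv.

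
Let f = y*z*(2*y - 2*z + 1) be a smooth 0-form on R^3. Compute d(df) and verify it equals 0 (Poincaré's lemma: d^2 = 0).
d(df) = 0

Step 1: df = sum_i (∂f/∂x_i) dx_i = (0) dx + (z*(4*y - 2*z + 1)) dy + (y*(2*y - 4*z + 1)) dz.
Step 2: Apply d again. Using the 1-form formula, the coefficient of dx ∧ dy in d(df) is ∂^2 f/∂x ∂y - ∂^2 f/∂y ∂x = (0) - (0) = 0 (equality of mixed partials for smooth f).
Similarly for dx ∧ dz and dy ∧ dz — all coefficients vanish. So d(df) = 0.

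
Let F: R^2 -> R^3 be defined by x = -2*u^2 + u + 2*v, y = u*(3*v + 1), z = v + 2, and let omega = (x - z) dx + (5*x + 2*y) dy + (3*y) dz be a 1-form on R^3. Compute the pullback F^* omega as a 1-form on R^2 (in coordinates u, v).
F^* omega = (8*u^3 - 30*u^2*v - 16*u^2 + 18*u*v^2 + 23*u*v + 16*u + 30*v^2 + 11*v - 2) du + (-30*u^3 + 18*u^2*v + 17*u^2 + 39*u*v + 5*u + 2*v - 4) dv

Using F^*(f dg) = (f ∘ F) d(g ∘ F), substitute each coordinate x_i by F_i(u, v) in f_i, and replace dx_i by d F_i = (∂F_i/∂u) du + (∂F_i/∂v) dv.
  For the x component: f_1(F) = -2*u^2 + u + v - 2; d F_1 = (1 - 4*u) du + (2) dv
  For the y component: f_2(F) = -10*u^2 + 6*u*v + 7*u + 10*v; d F_2 = (3*v + 1) du + (3*u) dv
  For the z component: f_3(F) = 3*u*(3*v + 1); d F_3 = (0) du + (1) dv
Combining and collecting du, dv coefficients:
  coeff of du: 8*u^3 - 30*u^2*v - 16*u^2 + 18*u*v^2 + 23*u*v + 16*u + 30*v^2 + 11*v - 2
  coeff of dv: -30*u^3 + 18*u^2*v + 17*u^2 + 39*u*v + 5*u + 2*v - 4
F^* omega = (8*u^3 - 30*u^2*v - 16*u^2 + 18*u*v^2 + 23*u*v + 16*u + 30*v^2 + 11*v - 2) du + (-30*u^3 + 18*u^2*v + 17*u^2 + 39*u*v + 5*u + 2*v - 4) dv.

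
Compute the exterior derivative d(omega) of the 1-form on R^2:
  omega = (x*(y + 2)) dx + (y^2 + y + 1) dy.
d(omega) = (-x) dx ∧ dy

For a 1-form omega = sum_i f_i dx_i, the exterior derivative is
  d(omega) = sum_{i < j} (∂f_j/∂x_i - ∂f_i/∂x_j) dx_i ∧ dx_j.
  coefficient of dx ∧ dy: ∂f_2/∂x - ∂f_1/∂y = ∂(y^2 + y + 1)/∂x - ∂(x*(y + 2))/∂y = -x
Assembling: d(omega) = (-x) dx ∧ dy.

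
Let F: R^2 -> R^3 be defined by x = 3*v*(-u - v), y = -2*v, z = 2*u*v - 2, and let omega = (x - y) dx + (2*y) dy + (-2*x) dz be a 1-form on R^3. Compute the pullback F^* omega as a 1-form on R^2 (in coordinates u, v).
F^* omega = (v^2*(21*u + 21*v - 6)) du + (v*(21*u^2 + 39*u*v - 6*u + 18*v^2 - 12*v + 8)) dv

Using F^*(f dg) = (f ∘ F) d(g ∘ F), substitute each coordinate x_i by F_i(u, v) in f_i, and replace dx_i by d F_i = (∂F_i/∂u) du + (∂F_i/∂v) dv.
  For the x component: f_1(F) = v*(-3*u - 3*v + 2); d F_1 = (-3*v) du + (-3*u - 6*v) dv
  For the y component: f_2(F) = -4*v; d F_2 = (0) du + (-2) dv
  For the z component: f_3(F) = 6*v*(u + v); d F_3 = (2*v) du + (2*u) dv
Combining and collecting du, dv coefficients:
  coeff of du: v^2*(21*u + 21*v - 6)
  coeff of dv: v*(21*u^2 + 39*u*v - 6*u + 18*v^2 - 12*v + 8)
F^* omega = (v^2*(21*u + 21*v - 6)) du + (v*(21*u^2 + 39*u*v - 6*u + 18*v^2 - 12*v + 8)) dv.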